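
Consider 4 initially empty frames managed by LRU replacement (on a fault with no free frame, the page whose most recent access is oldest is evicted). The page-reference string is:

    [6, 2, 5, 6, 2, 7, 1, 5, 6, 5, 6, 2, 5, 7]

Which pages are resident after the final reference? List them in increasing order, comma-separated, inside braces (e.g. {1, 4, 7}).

6 → fault, frames (6)
2 → fault, frames (6 2)
5 → fault, frames (6 2 5)
6 → hit
2 → hit
7 → fault, frames (5 6 2 7)
1 → fault, evict 5, frames (6 2 7 1)
5 → fault, evict 6, frames (2 7 1 5)
6 → fault, evict 2, frames (7 1 5 6)
5 → hit
6 → hit
2 → fault, evict 7, frames (1 5 6 2)
5 → hit
7 → fault, evict 1, frames (6 2 5 7)

{2, 5, 6, 7}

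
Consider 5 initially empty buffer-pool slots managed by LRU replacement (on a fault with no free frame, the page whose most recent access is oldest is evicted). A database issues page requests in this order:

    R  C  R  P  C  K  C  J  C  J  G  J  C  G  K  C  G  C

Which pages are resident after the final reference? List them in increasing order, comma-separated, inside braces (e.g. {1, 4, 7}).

{C, G, J, K, P}

R -> miss, frames (R)
C -> miss, frames (R C)
R -> hit
P -> miss, frames (C R P)
C -> hit
K -> miss, frames (R P C K)
C -> hit
J -> miss, frames (R P K C J)
C -> hit
J -> hit
G -> miss, evict R, frames (P K C J G)
J -> hit
C -> hit
G -> hit
K -> hit
C -> hit
G -> hit
C -> hit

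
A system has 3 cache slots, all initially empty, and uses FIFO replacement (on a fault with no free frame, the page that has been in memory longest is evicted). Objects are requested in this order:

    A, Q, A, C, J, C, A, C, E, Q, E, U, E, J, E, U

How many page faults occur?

A → miss, frames [A]
Q → miss, frames [A, Q]
A → hit
C → miss, frames [A, Q, C]
J → miss, evict A, frames [Q, C, J]
C → hit
A → miss, evict Q, frames [C, J, A]
C → hit
E → miss, evict C, frames [J, A, E]
Q → miss, evict J, frames [A, E, Q]
E → hit
U → miss, evict A, frames [E, Q, U]
E → hit
J → miss, evict E, frames [Q, U, J]
E → miss, evict Q, frames [U, J, E]
U → hit
Page faults: 10.

10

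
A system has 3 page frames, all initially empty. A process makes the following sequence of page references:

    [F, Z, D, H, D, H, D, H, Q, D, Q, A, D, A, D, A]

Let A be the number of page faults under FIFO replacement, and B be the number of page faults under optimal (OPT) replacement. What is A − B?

Under FIFO: F F F F . . . . F . . F F . . . → 7 faults.
Under OPT: F F F F . . . . F . . F . . . . → 6 faults.
A − B = 7 − 6 = 1.

1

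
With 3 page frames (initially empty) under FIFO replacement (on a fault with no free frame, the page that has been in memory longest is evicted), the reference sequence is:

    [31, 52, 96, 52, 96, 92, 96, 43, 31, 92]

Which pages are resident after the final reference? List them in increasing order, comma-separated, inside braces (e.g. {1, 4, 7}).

{31, 43, 92}

31 -> miss, frames {31}
52 -> miss, frames {31,52}
96 -> miss, frames {31,52,96}
52 -> hit
96 -> hit
92 -> miss, evict 31, frames {52,96,92}
96 -> hit
43 -> miss, evict 52, frames {96,92,43}
31 -> miss, evict 96, frames {92,43,31}
92 -> hit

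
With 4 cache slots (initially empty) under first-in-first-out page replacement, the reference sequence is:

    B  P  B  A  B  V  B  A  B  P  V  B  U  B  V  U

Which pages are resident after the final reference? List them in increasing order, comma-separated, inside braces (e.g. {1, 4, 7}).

{A, B, U, V}

B -> miss, frames [B]
P -> miss, frames [B, P]
B -> hit
A -> miss, frames [B, P, A]
B -> hit
V -> miss, frames [B, P, A, V]
B -> hit
A -> hit
B -> hit
P -> hit
V -> hit
B -> hit
U -> miss, evict B, frames [P, A, V, U]
B -> miss, evict P, frames [A, V, U, B]
V -> hit
U -> hit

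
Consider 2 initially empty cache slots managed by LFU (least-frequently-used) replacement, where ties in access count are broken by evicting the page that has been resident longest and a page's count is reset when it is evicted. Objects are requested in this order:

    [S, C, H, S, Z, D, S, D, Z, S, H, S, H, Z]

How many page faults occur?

13

S: fault, frames {S}
C: fault, frames {S,C}
H: fault, evict S, frames {C,H}
S: fault, evict C, frames {H,S}
Z: fault, evict H, frames {S,Z}
D: fault, evict S, frames {Z,D}
S: fault, evict Z, frames {D,S}
D: hit
Z: fault, evict S, frames {D,Z}
S: fault, evict Z, frames {D,S}
H: fault, evict S, frames {D,H}
S: fault, evict H, frames {D,S}
H: fault, evict S, frames {D,H}
Z: fault, evict H, frames {D,Z}
Page faults: 13.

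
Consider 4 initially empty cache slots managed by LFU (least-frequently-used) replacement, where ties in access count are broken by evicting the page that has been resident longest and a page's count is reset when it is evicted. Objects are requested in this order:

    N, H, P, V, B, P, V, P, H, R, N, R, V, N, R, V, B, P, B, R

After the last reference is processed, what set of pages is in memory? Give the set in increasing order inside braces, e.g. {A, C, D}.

{B, P, R, V}

N: miss, frames [N]
H: miss, frames [N, H]
P: miss, frames [N, H, P]
V: miss, frames [N, H, P, V]
B: miss, evict N, frames [H, P, V, B]
P: hit
V: hit
P: hit
H: hit
R: miss, evict B, frames [H, P, V, R]
N: miss, evict R, frames [H, P, V, N]
R: miss, evict N, frames [H, P, V, R]
V: hit
N: miss, evict R, frames [H, P, V, N]
R: miss, evict N, frames [H, P, V, R]
V: hit
B: miss, evict R, frames [H, P, V, B]
P: hit
B: hit
R: miss, evict H, frames [P, V, B, R]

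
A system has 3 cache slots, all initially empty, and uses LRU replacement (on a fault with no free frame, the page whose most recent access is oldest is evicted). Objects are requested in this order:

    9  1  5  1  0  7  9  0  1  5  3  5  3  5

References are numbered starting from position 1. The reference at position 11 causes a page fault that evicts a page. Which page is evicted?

0

pos 1: 9: fault, frames (9)
pos 2: 1: fault, frames (9 1)
pos 3: 5: fault, frames (9 1 5)
pos 4: 1: hit
pos 5: 0: fault, evict 9, frames (5 1 0)
pos 6: 7: fault, evict 5, frames (1 0 7)
pos 7: 9: fault, evict 1, frames (0 7 9)
pos 8: 0: hit
pos 9: 1: fault, evict 7, frames (9 0 1)
pos 10: 5: fault, evict 9, frames (0 1 5)
pos 11: 3: fault, evict 0, frames (1 5 3)
At position 11, page 0 is evicted.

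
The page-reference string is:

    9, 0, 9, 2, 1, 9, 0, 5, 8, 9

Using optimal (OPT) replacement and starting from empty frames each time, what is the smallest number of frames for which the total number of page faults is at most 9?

f=1: 10 faults
f=2: 7 faults
f=3: 6 faults
f=4: 6 faults
f=5: 6 faults
f=6: 6 faults
Smallest f with faults ≤ 9 is 2.

2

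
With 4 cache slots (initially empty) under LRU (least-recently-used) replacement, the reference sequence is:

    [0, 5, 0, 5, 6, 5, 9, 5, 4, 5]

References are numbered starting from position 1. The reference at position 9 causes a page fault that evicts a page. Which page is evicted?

pos 1: 0 -> fault, frames {0}
pos 2: 5 -> fault, frames {0,5}
pos 3: 0 -> hit
pos 4: 5 -> hit
pos 5: 6 -> fault, frames {0,5,6}
pos 6: 5 -> hit
pos 7: 9 -> fault, frames {0,6,5,9}
pos 8: 5 -> hit
pos 9: 4 -> fault, evict 0, frames {6,9,5,4}
At position 9, page 0 is evicted.

0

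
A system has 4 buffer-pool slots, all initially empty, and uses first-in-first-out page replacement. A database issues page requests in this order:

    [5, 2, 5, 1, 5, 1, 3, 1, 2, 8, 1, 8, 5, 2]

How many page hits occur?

5 → miss, frames (5)
2 → miss, frames (5 2)
5 → hit
1 → miss, frames (5 2 1)
5 → hit
1 → hit
3 → miss, frames (5 2 1 3)
1 → hit
2 → hit
8 → miss, evict 5, frames (2 1 3 8)
1 → hit
8 → hit
5 → miss, evict 2, frames (1 3 8 5)
2 → miss, evict 1, frames (3 8 5 2)
Hits: 7.

7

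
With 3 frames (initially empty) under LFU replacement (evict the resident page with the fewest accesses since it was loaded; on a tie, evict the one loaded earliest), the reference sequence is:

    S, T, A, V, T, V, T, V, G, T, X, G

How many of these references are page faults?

S: miss, frames {S}
T: miss, frames {S,T}
A: miss, frames {S,T,A}
V: miss, evict S, frames {T,A,V}
T: hit
V: hit
T: hit
V: hit
G: miss, evict A, frames {T,V,G}
T: hit
X: miss, evict G, frames {T,V,X}
G: miss, evict X, frames {T,V,G}
Page faults: 7.

7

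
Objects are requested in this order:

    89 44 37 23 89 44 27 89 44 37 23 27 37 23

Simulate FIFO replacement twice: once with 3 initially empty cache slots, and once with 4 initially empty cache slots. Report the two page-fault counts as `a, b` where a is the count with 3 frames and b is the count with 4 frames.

9, 10

3 frames: F F F F F F F . . F F . . . → 9 faults.
4 frames: F F F F . . F F F F F F . . → 10 faults.
10 > 9: adding a frame increased faults — Belady's anomaly.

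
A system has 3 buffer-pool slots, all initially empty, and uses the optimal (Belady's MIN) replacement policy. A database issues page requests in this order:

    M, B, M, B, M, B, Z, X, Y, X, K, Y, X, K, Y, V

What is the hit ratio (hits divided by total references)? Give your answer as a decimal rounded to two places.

0.56

M -> miss, frames (M)
B -> miss, frames (M B)
M -> hit
B -> hit
M -> hit
B -> hit
Z -> miss, frames (M B Z)
X -> miss, evict Z, frames (M B X)
Y -> miss, evict B, frames (M X Y)
X -> hit
K -> miss, evict M, frames (X Y K)
Y -> hit
X -> hit
K -> hit
Y -> hit
V -> miss, evict K, frames (X Y V)
Hits: 9 of 16 references → 9/16 = 0.5625.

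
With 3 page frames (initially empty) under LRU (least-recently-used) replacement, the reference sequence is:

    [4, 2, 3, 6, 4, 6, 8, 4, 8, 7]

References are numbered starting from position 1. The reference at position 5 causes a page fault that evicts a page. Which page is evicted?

pos 1: 4 -> miss, frames (4)
pos 2: 2 -> miss, frames (4 2)
pos 3: 3 -> miss, frames (4 2 3)
pos 4: 6 -> miss, evict 4, frames (2 3 6)
pos 5: 4 -> miss, evict 2, frames (3 6 4)
At position 5, page 2 is evicted.

2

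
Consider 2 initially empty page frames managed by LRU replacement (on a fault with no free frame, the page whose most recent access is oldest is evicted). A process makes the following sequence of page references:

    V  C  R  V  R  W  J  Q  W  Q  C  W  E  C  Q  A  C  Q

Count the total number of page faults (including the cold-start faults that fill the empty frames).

V → fault, frames [V]
C → fault, frames [V, C]
R → fault, evict V, frames [C, R]
V → fault, evict C, frames [R, V]
R → hit
W → fault, evict V, frames [R, W]
J → fault, evict R, frames [W, J]
Q → fault, evict W, frames [J, Q]
W → fault, evict J, frames [Q, W]
Q → hit
C → fault, evict W, frames [Q, C]
W → fault, evict Q, frames [C, W]
E → fault, evict C, frames [W, E]
C → fault, evict W, frames [E, C]
Q → fault, evict E, frames [C, Q]
A → fault, evict C, frames [Q, A]
C → fault, evict Q, frames [A, C]
Q → fault, evict A, frames [C, Q]
Page faults: 16.

16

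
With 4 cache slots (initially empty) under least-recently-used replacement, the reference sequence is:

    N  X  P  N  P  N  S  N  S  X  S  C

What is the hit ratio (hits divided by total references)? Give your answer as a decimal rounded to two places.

N -> fault, frames {N}
X -> fault, frames {N,X}
P -> fault, frames {N,X,P}
N -> hit
P -> hit
N -> hit
S -> fault, frames {X,P,N,S}
N -> hit
S -> hit
X -> hit
S -> hit
C -> fault, evict P, frames {N,X,S,C}
Hits: 7 of 12 references → 7/12 = 0.5833.

0.58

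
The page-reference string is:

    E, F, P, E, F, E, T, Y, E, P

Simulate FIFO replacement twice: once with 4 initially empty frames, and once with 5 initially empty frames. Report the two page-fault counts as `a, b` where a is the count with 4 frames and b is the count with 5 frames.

4 frames: F F F . . . F F F . → 6 faults.
5 frames: F F F . . . F F . . → 5 faults.
5 < 6: adding a frame reduced faults, as is typical.

6, 5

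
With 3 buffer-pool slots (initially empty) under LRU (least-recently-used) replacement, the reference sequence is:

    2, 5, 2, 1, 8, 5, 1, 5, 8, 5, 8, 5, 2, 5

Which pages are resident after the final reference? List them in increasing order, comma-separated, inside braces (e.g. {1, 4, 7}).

{2, 5, 8}

2 → miss, frames [2]
5 → miss, frames [2, 5]
2 → hit
1 → miss, frames [5, 2, 1]
8 → miss, evict 5, frames [2, 1, 8]
5 → miss, evict 2, frames [1, 8, 5]
1 → hit
5 → hit
8 → hit
5 → hit
8 → hit
5 → hit
2 → miss, evict 1, frames [8, 5, 2]
5 → hit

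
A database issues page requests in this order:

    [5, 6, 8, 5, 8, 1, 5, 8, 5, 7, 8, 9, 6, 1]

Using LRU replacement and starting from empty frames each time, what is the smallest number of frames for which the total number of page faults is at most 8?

f=1: 14 faults
f=2: 12 faults
f=3: 8 faults
f=4: 8 faults
f=5: 8 faults
f=6: 6 faults
Smallest f with faults ≤ 8 is 3.

3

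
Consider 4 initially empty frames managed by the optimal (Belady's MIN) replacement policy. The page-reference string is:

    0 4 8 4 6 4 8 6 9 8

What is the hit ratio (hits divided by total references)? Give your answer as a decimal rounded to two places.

0.50

0: miss, frames [0]
4: miss, frames [0, 4]
8: miss, frames [0, 4, 8]
4: hit
6: miss, frames [0, 4, 8, 6]
4: hit
8: hit
6: hit
9: miss, evict 6, frames [0, 4, 8, 9]
8: hit
Hits: 5 of 10 references → 5/10 = 0.5000.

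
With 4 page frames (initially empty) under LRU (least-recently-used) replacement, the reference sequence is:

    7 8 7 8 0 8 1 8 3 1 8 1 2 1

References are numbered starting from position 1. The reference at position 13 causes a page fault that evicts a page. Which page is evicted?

pos 1: 7 -> fault, frames (7)
pos 2: 8 -> fault, frames (7 8)
pos 3: 7 -> hit
pos 4: 8 -> hit
pos 5: 0 -> fault, frames (7 8 0)
pos 6: 8 -> hit
pos 7: 1 -> fault, frames (7 0 8 1)
pos 8: 8 -> hit
pos 9: 3 -> fault, evict 7, frames (0 1 8 3)
pos 10: 1 -> hit
pos 11: 8 -> hit
pos 12: 1 -> hit
pos 13: 2 -> fault, evict 0, frames (3 8 1 2)
At position 13, page 0 is evicted.

0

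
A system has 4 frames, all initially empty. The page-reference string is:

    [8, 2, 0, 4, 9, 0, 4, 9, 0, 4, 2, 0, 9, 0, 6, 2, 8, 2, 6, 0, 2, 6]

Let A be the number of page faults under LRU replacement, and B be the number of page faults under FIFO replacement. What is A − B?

-2

Under LRU: F F F F F . . . . . . . . . F . F . . . . . → 7 faults.
Under FIFO: F F F F F . . . . . . . . . F F F . . F . . → 9 faults.
A − B = 7 − 9 = -2.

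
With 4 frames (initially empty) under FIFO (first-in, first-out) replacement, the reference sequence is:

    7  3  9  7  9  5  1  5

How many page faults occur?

5

7 → miss, frames [7]
3 → miss, frames [7, 3]
9 → miss, frames [7, 3, 9]
7 → hit
9 → hit
5 → miss, frames [7, 3, 9, 5]
1 → miss, evict 7, frames [3, 9, 5, 1]
5 → hit
Page faults: 5.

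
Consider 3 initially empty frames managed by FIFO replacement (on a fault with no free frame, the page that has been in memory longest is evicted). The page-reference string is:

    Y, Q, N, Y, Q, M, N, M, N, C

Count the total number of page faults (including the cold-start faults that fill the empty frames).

Y -> fault, frames {Y}
Q -> fault, frames {Y,Q}
N -> fault, frames {Y,Q,N}
Y -> hit
Q -> hit
M -> fault, evict Y, frames {Q,N,M}
N -> hit
M -> hit
N -> hit
C -> fault, evict Q, frames {N,M,C}
Page faults: 5.

5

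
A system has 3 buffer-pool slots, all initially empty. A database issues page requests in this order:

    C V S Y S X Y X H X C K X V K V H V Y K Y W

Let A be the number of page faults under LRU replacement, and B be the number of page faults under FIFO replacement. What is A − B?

Under LRU: F F F F . F . . F . F F . F . . F . F F . F → 13 faults.
Under FIFO: F F F F . F . . F . F F F F . . F . F F . F → 14 faults.
A − B = 13 − 14 = -1.

-1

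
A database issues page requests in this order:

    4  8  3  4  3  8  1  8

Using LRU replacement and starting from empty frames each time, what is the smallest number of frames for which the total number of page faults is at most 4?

3

f=1: 8 faults
f=2: 6 faults
f=3: 4 faults
f=4: 4 faults
Smallest f with faults ≤ 4 is 3.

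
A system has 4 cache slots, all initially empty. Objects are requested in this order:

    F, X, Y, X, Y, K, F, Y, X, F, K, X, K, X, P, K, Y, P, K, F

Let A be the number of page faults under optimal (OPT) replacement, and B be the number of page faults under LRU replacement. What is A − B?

-2

Under OPT: F F F . . F . . . . . . . . F . . . . . → 5 faults.
Under LRU: F F F . . F . . . . . . . . F . F . . F → 7 faults.
A − B = 5 − 7 = -2.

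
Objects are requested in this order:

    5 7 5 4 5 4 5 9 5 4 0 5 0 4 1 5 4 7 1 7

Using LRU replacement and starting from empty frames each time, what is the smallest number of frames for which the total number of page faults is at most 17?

f=1: 20 faults
f=2: 13 faults
f=3: 9 faults
f=4: 7 faults
f=5: 7 faults
f=6: 6 faults
Smallest f with faults ≤ 17 is 2.

2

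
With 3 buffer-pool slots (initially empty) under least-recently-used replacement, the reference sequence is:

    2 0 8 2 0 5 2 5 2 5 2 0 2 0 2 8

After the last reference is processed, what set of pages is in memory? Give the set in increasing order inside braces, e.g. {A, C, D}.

2 → fault, frames [2]
0 → fault, frames [2, 0]
8 → fault, frames [2, 0, 8]
2 → hit
0 → hit
5 → fault, evict 8, frames [2, 0, 5]
2 → hit
5 → hit
2 → hit
5 → hit
2 → hit
0 → hit
2 → hit
0 → hit
2 → hit
8 → fault, evict 5, frames [0, 2, 8]

{0, 2, 8}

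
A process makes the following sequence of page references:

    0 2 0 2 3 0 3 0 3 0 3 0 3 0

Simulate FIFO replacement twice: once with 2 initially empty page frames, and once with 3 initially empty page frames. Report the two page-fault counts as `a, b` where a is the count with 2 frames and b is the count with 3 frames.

4, 3

2 frames: F F . . F F . . . . . . . . → 4 faults.
3 frames: F F . . F . . . . . . . . . → 3 faults.
3 < 4: adding a frame reduced faults, as is typical.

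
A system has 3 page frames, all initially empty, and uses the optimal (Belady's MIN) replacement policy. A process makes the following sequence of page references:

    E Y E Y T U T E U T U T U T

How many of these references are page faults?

4

E → fault, frames {E}
Y → fault, frames {E,Y}
E → hit
Y → hit
T → fault, frames {E,Y,T}
U → fault, evict Y, frames {E,T,U}
T → hit
E → hit
U → hit
T → hit
U → hit
T → hit
U → hit
T → hit
Page faults: 4.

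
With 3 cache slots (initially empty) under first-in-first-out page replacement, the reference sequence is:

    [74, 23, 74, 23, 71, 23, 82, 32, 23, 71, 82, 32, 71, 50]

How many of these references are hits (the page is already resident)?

74 → fault, frames (74)
23 → fault, frames (74 23)
74 → hit
23 → hit
71 → fault, frames (74 23 71)
23 → hit
82 → fault, evict 74, frames (23 71 82)
32 → fault, evict 23, frames (71 82 32)
23 → fault, evict 71, frames (82 32 23)
71 → fault, evict 82, frames (32 23 71)
82 → fault, evict 32, frames (23 71 82)
32 → fault, evict 23, frames (71 82 32)
71 → hit
50 → fault, evict 71, frames (82 32 50)
Hits: 4.

4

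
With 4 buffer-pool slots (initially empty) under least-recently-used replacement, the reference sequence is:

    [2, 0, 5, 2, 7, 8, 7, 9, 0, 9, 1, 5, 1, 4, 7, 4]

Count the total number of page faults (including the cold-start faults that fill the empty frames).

2: miss, frames (2)
0: miss, frames (2 0)
5: miss, frames (2 0 5)
2: hit
7: miss, frames (0 5 2 7)
8: miss, evict 0, frames (5 2 7 8)
7: hit
9: miss, evict 5, frames (2 8 7 9)
0: miss, evict 2, frames (8 7 9 0)
9: hit
1: miss, evict 8, frames (7 0 9 1)
5: miss, evict 7, frames (0 9 1 5)
1: hit
4: miss, evict 0, frames (9 5 1 4)
7: miss, evict 9, frames (5 1 4 7)
4: hit
Page faults: 11.

11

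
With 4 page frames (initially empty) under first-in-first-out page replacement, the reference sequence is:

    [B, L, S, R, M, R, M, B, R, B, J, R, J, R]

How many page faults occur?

7

B → fault, frames {B}
L → fault, frames {B,L}
S → fault, frames {B,L,S}
R → fault, frames {B,L,S,R}
M → fault, evict B, frames {L,S,R,M}
R → hit
M → hit
B → fault, evict L, frames {S,R,M,B}
R → hit
B → hit
J → fault, evict S, frames {R,M,B,J}
R → hit
J → hit
R → hit
Page faults: 7.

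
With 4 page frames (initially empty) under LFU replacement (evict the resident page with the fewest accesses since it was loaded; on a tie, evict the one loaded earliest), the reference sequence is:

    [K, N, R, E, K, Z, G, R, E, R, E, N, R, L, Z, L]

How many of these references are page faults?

K -> miss, frames (K)
N -> miss, frames (K N)
R -> miss, frames (K N R)
E -> miss, frames (K N R E)
K -> hit
Z -> miss, evict N, frames (K R E Z)
G -> miss, evict R, frames (K E Z G)
R -> miss, evict E, frames (K Z G R)
E -> miss, evict Z, frames (K G R E)
R -> hit
E -> hit
N -> miss, evict G, frames (K R E N)
R -> hit
L -> miss, evict N, frames (K R E L)
Z -> miss, evict L, frames (K R E Z)
L -> miss, evict Z, frames (K R E L)
Page faults: 12.

12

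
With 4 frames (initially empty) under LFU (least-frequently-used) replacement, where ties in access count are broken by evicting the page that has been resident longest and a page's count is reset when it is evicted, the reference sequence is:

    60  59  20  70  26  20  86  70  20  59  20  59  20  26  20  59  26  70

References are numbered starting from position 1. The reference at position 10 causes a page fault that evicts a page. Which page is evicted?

pos 1: 60 → miss, frames {60}
pos 2: 59 → miss, frames {60,59}
pos 3: 20 → miss, frames {60,59,20}
pos 4: 70 → miss, frames {60,59,20,70}
pos 5: 26 → miss, evict 60, frames {59,20,70,26}
pos 6: 20 → hit
pos 7: 86 → miss, evict 59, frames {20,70,26,86}
pos 8: 70 → hit
pos 9: 20 → hit
pos 10: 59 → miss, evict 26, frames {20,70,86,59}
At position 10, page 26 is evicted.

26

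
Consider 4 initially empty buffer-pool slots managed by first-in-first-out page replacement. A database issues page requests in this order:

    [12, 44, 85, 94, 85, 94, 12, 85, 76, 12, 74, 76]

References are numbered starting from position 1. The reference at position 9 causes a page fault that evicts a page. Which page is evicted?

12

pos 1: 12 -> fault, frames [12]
pos 2: 44 -> fault, frames [12, 44]
pos 3: 85 -> fault, frames [12, 44, 85]
pos 4: 94 -> fault, frames [12, 44, 85, 94]
pos 5: 85 -> hit
pos 6: 94 -> hit
pos 7: 12 -> hit
pos 8: 85 -> hit
pos 9: 76 -> fault, evict 12, frames [44, 85, 94, 76]
At position 9, page 12 is evicted.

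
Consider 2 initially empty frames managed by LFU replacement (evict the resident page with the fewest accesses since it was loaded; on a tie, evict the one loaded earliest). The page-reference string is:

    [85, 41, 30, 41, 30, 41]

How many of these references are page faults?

85 → miss, frames (85)
41 → miss, frames (85 41)
30 → miss, evict 85, frames (41 30)
41 → hit
30 → hit
41 → hit
Page faults: 3.

3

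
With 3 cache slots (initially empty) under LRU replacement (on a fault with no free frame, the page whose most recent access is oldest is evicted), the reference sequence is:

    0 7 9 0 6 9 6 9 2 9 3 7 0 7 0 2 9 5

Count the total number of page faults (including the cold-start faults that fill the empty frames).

0: miss, frames (0)
7: miss, frames (0 7)
9: miss, frames (0 7 9)
0: hit
6: miss, evict 7, frames (9 0 6)
9: hit
6: hit
9: hit
2: miss, evict 0, frames (6 9 2)
9: hit
3: miss, evict 6, frames (2 9 3)
7: miss, evict 2, frames (9 3 7)
0: miss, evict 9, frames (3 7 0)
7: hit
0: hit
2: miss, evict 3, frames (7 0 2)
9: miss, evict 7, frames (0 2 9)
5: miss, evict 0, frames (2 9 5)
Page faults: 11.

11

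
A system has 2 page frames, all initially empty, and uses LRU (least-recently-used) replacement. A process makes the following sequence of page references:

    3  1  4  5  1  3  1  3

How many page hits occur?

2

3 → miss, frames (3)
1 → miss, frames (3 1)
4 → miss, evict 3, frames (1 4)
5 → miss, evict 1, frames (4 5)
1 → miss, evict 4, frames (5 1)
3 → miss, evict 5, frames (1 3)
1 → hit
3 → hit
Hits: 2.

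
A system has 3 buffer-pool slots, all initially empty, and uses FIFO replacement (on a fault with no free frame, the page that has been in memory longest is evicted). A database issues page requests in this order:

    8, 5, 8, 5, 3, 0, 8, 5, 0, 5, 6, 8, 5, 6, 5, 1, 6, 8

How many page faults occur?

9

8: miss, frames {8}
5: miss, frames {8,5}
8: hit
5: hit
3: miss, frames {8,5,3}
0: miss, evict 8, frames {5,3,0}
8: miss, evict 5, frames {3,0,8}
5: miss, evict 3, frames {0,8,5}
0: hit
5: hit
6: miss, evict 0, frames {8,5,6}
8: hit
5: hit
6: hit
5: hit
1: miss, evict 8, frames {5,6,1}
6: hit
8: miss, evict 5, frames {6,1,8}
Page faults: 9.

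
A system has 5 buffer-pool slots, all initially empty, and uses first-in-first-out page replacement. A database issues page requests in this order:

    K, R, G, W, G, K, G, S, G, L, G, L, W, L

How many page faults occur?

K: fault, frames (K)
R: fault, frames (K R)
G: fault, frames (K R G)
W: fault, frames (K R G W)
G: hit
K: hit
G: hit
S: fault, frames (K R G W S)
G: hit
L: fault, evict K, frames (R G W S L)
G: hit
L: hit
W: hit
L: hit
Page faults: 6.

6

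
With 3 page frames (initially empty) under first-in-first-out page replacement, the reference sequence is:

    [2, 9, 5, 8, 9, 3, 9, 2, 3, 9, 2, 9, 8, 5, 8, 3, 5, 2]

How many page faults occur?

2 -> fault, frames {2}
9 -> fault, frames {2,9}
5 -> fault, frames {2,9,5}
8 -> fault, evict 2, frames {9,5,8}
9 -> hit
3 -> fault, evict 9, frames {5,8,3}
9 -> fault, evict 5, frames {8,3,9}
2 -> fault, evict 8, frames {3,9,2}
3 -> hit
9 -> hit
2 -> hit
9 -> hit
8 -> fault, evict 3, frames {9,2,8}
5 -> fault, evict 9, frames {2,8,5}
8 -> hit
3 -> fault, evict 2, frames {8,5,3}
5 -> hit
2 -> fault, evict 8, frames {5,3,2}
Page faults: 11.

11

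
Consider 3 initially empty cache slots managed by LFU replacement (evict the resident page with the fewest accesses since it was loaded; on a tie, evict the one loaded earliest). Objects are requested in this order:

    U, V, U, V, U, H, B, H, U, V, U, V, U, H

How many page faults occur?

5

U -> miss, frames [U]
V -> miss, frames [U, V]
U -> hit
V -> hit
U -> hit
H -> miss, frames [U, V, H]
B -> miss, evict H, frames [U, V, B]
H -> miss, evict B, frames [U, V, H]
U -> hit
V -> hit
U -> hit
V -> hit
U -> hit
H -> hit
Page faults: 5.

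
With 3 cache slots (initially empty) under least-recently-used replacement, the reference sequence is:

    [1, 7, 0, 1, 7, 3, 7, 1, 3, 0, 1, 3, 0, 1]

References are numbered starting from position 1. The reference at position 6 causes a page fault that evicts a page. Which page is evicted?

0

pos 1: 1 → fault, frames [1]
pos 2: 7 → fault, frames [1, 7]
pos 3: 0 → fault, frames [1, 7, 0]
pos 4: 1 → hit
pos 5: 7 → hit
pos 6: 3 → fault, evict 0, frames [1, 7, 3]
At position 6, page 0 is evicted.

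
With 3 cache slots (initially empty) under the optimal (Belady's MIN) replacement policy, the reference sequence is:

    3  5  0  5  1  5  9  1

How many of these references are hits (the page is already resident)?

3 -> fault, frames (3)
5 -> fault, frames (3 5)
0 -> fault, frames (3 5 0)
5 -> hit
1 -> fault, evict 0, frames (3 5 1)
5 -> hit
9 -> fault, evict 5, frames (3 1 9)
1 -> hit
Hits: 3.

3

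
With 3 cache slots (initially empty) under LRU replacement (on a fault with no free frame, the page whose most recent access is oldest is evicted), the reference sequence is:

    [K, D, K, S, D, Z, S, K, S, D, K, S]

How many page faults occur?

6

K: fault, frames (K)
D: fault, frames (K D)
K: hit
S: fault, frames (D K S)
D: hit
Z: fault, evict K, frames (S D Z)
S: hit
K: fault, evict D, frames (Z S K)
S: hit
D: fault, evict Z, frames (K S D)
K: hit
S: hit
Page faults: 6.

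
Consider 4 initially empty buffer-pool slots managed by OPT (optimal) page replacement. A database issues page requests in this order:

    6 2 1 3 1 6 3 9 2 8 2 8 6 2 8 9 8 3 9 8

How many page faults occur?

6 → fault, frames [6]
2 → fault, frames [6, 2]
1 → fault, frames [6, 2, 1]
3 → fault, frames [6, 2, 1, 3]
1 → hit
6 → hit
3 → hit
9 → fault, evict 1, frames [6, 2, 3, 9]
2 → hit
8 → fault, evict 3, frames [6, 2, 9, 8]
2 → hit
8 → hit
6 → hit
2 → hit
8 → hit
9 → hit
8 → hit
3 → fault, evict 2, frames [6, 9, 8, 3]
9 → hit
8 → hit
Page faults: 7.

7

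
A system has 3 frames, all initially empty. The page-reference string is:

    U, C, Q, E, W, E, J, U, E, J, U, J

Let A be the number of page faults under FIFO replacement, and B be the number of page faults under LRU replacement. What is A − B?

Under FIFO: F F F F F . F F F . . . → 8 faults.
Under LRU: F F F F F . F F . . . . → 7 faults.
A − B = 8 − 7 = 1.

1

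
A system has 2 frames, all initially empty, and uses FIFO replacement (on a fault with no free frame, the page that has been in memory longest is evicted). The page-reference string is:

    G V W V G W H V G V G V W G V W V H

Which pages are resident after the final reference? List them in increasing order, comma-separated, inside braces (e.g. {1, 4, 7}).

G: fault, frames {G}
V: fault, frames {G,V}
W: fault, evict G, frames {V,W}
V: hit
G: fault, evict V, frames {W,G}
W: hit
H: fault, evict W, frames {G,H}
V: fault, evict G, frames {H,V}
G: fault, evict H, frames {V,G}
V: hit
G: hit
V: hit
W: fault, evict V, frames {G,W}
G: hit
V: fault, evict G, frames {W,V}
W: hit
V: hit
H: fault, evict W, frames {V,H}

{H, V}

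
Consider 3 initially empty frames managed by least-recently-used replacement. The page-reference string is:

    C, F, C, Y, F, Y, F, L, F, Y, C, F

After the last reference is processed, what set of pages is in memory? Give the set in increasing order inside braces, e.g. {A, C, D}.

{C, F, Y}

C → miss, frames {C}
F → miss, frames {C,F}
C → hit
Y → miss, frames {F,C,Y}
F → hit
Y → hit
F → hit
L → miss, evict C, frames {Y,F,L}
F → hit
Y → hit
C → miss, evict L, frames {F,Y,C}
F → hit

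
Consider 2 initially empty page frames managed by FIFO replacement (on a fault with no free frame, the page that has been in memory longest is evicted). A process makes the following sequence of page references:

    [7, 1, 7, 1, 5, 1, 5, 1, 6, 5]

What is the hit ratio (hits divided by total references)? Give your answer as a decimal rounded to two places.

7 → miss, frames {7}
1 → miss, frames {7,1}
7 → hit
1 → hit
5 → miss, evict 7, frames {1,5}
1 → hit
5 → hit
1 → hit
6 → miss, evict 1, frames {5,6}
5 → hit
Hits: 6 of 10 references → 6/10 = 0.6000.

0.60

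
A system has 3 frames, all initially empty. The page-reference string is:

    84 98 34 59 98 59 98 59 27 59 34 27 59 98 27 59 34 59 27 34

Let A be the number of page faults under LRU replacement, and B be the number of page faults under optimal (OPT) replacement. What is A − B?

Under LRU: F F F F . . . . F . F . . F . . F . . . → 8 faults.
Under OPT: F F F F . . . . F . . . . F . . F . . . → 7 faults.
A − B = 8 − 7 = 1.

1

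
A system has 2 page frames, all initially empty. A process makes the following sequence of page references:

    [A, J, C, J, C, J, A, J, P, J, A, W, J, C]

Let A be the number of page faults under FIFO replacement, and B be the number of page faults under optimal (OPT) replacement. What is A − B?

2

Under FIFO: F F F . . . F F F . F F F F → 10 faults.
Under OPT: F F F . . . F . F . F F . F → 8 faults.
A − B = 10 − 8 = 2.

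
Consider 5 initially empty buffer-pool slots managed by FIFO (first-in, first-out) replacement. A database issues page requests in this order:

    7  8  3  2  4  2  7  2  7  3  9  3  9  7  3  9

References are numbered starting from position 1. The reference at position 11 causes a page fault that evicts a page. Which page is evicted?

7

pos 1: 7: miss, frames [7]
pos 2: 8: miss, frames [7, 8]
pos 3: 3: miss, frames [7, 8, 3]
pos 4: 2: miss, frames [7, 8, 3, 2]
pos 5: 4: miss, frames [7, 8, 3, 2, 4]
pos 6: 2: hit
pos 7: 7: hit
pos 8: 2: hit
pos 9: 7: hit
pos 10: 3: hit
pos 11: 9: miss, evict 7, frames [8, 3, 2, 4, 9]
At position 11, page 7 is evicted.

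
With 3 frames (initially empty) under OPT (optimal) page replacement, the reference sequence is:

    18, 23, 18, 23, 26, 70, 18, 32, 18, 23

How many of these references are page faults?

18 → fault, frames (18)
23 → fault, frames (18 23)
18 → hit
23 → hit
26 → fault, frames (18 23 26)
70 → fault, evict 26, frames (18 23 70)
18 → hit
32 → fault, evict 70, frames (18 23 32)
18 → hit
23 → hit
Page faults: 5.

5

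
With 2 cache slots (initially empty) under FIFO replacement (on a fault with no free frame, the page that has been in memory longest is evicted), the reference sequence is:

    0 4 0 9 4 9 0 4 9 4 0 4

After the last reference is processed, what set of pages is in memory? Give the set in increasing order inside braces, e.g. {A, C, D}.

0: fault, frames {0}
4: fault, frames {0,4}
0: hit
9: fault, evict 0, frames {4,9}
4: hit
9: hit
0: fault, evict 4, frames {9,0}
4: fault, evict 9, frames {0,4}
9: fault, evict 0, frames {4,9}
4: hit
0: fault, evict 4, frames {9,0}
4: fault, evict 9, frames {0,4}

{0, 4}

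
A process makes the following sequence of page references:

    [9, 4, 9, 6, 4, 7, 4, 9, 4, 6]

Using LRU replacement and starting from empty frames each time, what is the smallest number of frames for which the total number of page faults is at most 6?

f=1: 10 faults
f=2: 7 faults
f=3: 6 faults
f=4: 4 faults
Smallest f with faults ≤ 6 is 3.

3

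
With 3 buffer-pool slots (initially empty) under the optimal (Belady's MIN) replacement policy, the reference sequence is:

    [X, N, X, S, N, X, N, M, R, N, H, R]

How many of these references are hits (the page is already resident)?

6

X -> fault, frames {X}
N -> fault, frames {X,N}
X -> hit
S -> fault, frames {X,N,S}
N -> hit
X -> hit
N -> hit
M -> fault, evict S, frames {X,N,M}
R -> fault, evict M, frames {X,N,R}
N -> hit
H -> fault, evict N, frames {X,R,H}
R -> hit
Hits: 6.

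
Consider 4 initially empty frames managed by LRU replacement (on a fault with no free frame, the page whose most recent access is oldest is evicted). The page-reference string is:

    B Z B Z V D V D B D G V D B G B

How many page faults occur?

B → fault, frames [B]
Z → fault, frames [B, Z]
B → hit
Z → hit
V → fault, frames [B, Z, V]
D → fault, frames [B, Z, V, D]
V → hit
D → hit
B → hit
D → hit
G → fault, evict Z, frames [V, B, D, G]
V → hit
D → hit
B → hit
G → hit
B → hit
Page faults: 5.

5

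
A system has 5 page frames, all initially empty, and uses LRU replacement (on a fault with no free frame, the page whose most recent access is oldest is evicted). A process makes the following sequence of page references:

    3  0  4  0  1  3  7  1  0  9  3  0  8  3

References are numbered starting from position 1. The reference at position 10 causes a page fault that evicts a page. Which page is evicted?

pos 1: 3 → miss, frames {3}
pos 2: 0 → miss, frames {3,0}
pos 3: 4 → miss, frames {3,0,4}
pos 4: 0 → hit
pos 5: 1 → miss, frames {3,4,0,1}
pos 6: 3 → hit
pos 7: 7 → miss, frames {4,0,1,3,7}
pos 8: 1 → hit
pos 9: 0 → hit
pos 10: 9 → miss, evict 4, frames {3,7,1,0,9}
At position 10, page 4 is evicted.

4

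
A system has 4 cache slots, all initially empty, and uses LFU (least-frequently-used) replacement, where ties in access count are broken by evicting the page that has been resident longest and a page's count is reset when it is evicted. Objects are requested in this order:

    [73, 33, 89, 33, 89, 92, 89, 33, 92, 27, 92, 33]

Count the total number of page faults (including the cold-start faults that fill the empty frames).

5

73 -> miss, frames [73]
33 -> miss, frames [73, 33]
89 -> miss, frames [73, 33, 89]
33 -> hit
89 -> hit
92 -> miss, frames [73, 33, 89, 92]
89 -> hit
33 -> hit
92 -> hit
27 -> miss, evict 73, frames [33, 89, 92, 27]
92 -> hit
33 -> hit
Page faults: 5.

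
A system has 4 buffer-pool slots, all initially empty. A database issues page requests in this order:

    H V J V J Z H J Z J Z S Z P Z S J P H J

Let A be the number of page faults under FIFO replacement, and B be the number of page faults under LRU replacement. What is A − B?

1

Under FIFO: F F F . . F . . . . . F . F . . . . F F → 8 faults.
Under LRU: F F F . . F . . . . . F . F . . . . F . → 7 faults.
A − B = 8 − 7 = 1.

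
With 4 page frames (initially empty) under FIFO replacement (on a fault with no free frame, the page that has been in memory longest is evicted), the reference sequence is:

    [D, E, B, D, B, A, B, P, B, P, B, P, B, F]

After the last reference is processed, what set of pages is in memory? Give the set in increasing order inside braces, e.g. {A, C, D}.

{A, B, F, P}

D -> miss, frames [D]
E -> miss, frames [D, E]
B -> miss, frames [D, E, B]
D -> hit
B -> hit
A -> miss, frames [D, E, B, A]
B -> hit
P -> miss, evict D, frames [E, B, A, P]
B -> hit
P -> hit
B -> hit
P -> hit
B -> hit
F -> miss, evict E, frames [B, A, P, F]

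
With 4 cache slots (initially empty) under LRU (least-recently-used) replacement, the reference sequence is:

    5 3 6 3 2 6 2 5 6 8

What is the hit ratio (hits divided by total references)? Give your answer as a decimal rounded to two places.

0.50

5 → fault, frames [5]
3 → fault, frames [5, 3]
6 → fault, frames [5, 3, 6]
3 → hit
2 → fault, frames [5, 6, 3, 2]
6 → hit
2 → hit
5 → hit
6 → hit
8 → fault, evict 3, frames [2, 5, 6, 8]
Hits: 5 of 10 references → 5/10 = 0.5000.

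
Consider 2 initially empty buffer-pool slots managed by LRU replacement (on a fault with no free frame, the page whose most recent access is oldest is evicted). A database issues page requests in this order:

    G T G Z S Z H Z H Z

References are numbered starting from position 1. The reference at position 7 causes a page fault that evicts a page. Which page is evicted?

S

pos 1: G → miss, frames (G)
pos 2: T → miss, frames (G T)
pos 3: G → hit
pos 4: Z → miss, evict T, frames (G Z)
pos 5: S → miss, evict G, frames (Z S)
pos 6: Z → hit
pos 7: H → miss, evict S, frames (Z H)
At position 7, page S is evicted.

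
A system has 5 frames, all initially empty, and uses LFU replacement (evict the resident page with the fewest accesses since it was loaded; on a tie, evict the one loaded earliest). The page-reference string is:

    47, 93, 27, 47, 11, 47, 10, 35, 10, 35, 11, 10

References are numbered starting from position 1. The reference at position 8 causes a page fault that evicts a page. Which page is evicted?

93

pos 1: 47: fault, frames {47}
pos 2: 93: fault, frames {47,93}
pos 3: 27: fault, frames {47,93,27}
pos 4: 47: hit
pos 5: 11: fault, frames {47,93,27,11}
pos 6: 47: hit
pos 7: 10: fault, frames {47,93,27,11,10}
pos 8: 35: fault, evict 93, frames {47,27,11,10,35}
At position 8, page 93 is evicted.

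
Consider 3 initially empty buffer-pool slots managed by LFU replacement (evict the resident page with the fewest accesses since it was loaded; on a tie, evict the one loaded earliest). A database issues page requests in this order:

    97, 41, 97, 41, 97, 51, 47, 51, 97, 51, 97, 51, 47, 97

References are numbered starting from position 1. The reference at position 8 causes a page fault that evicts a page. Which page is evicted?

47

pos 1: 97 -> fault, frames [97]
pos 2: 41 -> fault, frames [97, 41]
pos 3: 97 -> hit
pos 4: 41 -> hit
pos 5: 97 -> hit
pos 6: 51 -> fault, frames [97, 41, 51]
pos 7: 47 -> fault, evict 51, frames [97, 41, 47]
pos 8: 51 -> fault, evict 47, frames [97, 41, 51]
At position 8, page 47 is evicted.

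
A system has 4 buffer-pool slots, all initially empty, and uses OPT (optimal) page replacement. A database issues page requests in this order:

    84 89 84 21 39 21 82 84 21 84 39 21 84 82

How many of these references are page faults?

84 → miss, frames [84]
89 → miss, frames [84, 89]
84 → hit
21 → miss, frames [84, 89, 21]
39 → miss, frames [84, 89, 21, 39]
21 → hit
82 → miss, evict 89, frames [84, 21, 39, 82]
84 → hit
21 → hit
84 → hit
39 → hit
21 → hit
84 → hit
82 → hit
Page faults: 5.

5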